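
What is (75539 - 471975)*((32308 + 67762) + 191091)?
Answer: -115426702196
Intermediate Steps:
(75539 - 471975)*((32308 + 67762) + 191091) = -396436*(100070 + 191091) = -396436*291161 = -115426702196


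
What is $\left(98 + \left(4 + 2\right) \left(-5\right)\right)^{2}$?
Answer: $4624$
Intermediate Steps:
$\left(98 + \left(4 + 2\right) \left(-5\right)\right)^{2} = \left(98 + 6 \left(-5\right)\right)^{2} = \left(98 - 30\right)^{2} = 68^{2} = 4624$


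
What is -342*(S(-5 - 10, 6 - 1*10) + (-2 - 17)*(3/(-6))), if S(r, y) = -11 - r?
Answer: -4617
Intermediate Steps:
-342*(S(-5 - 10, 6 - 1*10) + (-2 - 17)*(3/(-6))) = -342*((-11 - (-5 - 10)) + (-2 - 17)*(3/(-6))) = -342*((-11 - 1*(-15)) - 57*(-1)/6) = -342*((-11 + 15) - 19*(-½)) = -342*(4 + 19/2) = -342*27/2 = -4617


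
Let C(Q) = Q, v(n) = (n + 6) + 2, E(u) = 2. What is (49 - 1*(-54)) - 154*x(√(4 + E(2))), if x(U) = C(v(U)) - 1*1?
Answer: -975 - 154*√6 ≈ -1352.2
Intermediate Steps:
v(n) = 8 + n (v(n) = (6 + n) + 2 = 8 + n)
x(U) = 7 + U (x(U) = (8 + U) - 1*1 = (8 + U) - 1 = 7 + U)
(49 - 1*(-54)) - 154*x(√(4 + E(2))) = (49 - 1*(-54)) - 154*(7 + √(4 + 2)) = (49 + 54) - 154*(7 + √6) = 103 + (-1078 - 154*√6) = -975 - 154*√6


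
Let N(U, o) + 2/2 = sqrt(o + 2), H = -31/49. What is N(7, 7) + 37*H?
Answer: -1049/49 ≈ -21.408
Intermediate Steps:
H = -31/49 (H = -31*1/49 = -31/49 ≈ -0.63265)
N(U, o) = -1 + sqrt(2 + o) (N(U, o) = -1 + sqrt(o + 2) = -1 + sqrt(2 + o))
N(7, 7) + 37*H = (-1 + sqrt(2 + 7)) + 37*(-31/49) = (-1 + sqrt(9)) - 1147/49 = (-1 + 3) - 1147/49 = 2 - 1147/49 = -1049/49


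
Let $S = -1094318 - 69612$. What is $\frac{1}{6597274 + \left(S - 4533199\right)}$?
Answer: $\frac{1}{900145} \approx 1.1109 \cdot 10^{-6}$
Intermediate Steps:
$S = -1163930$
$\frac{1}{6597274 + \left(S - 4533199\right)} = \frac{1}{6597274 - 5697129} = \frac{1}{900145}$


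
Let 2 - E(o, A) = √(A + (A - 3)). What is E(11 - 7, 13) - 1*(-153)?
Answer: 155 - √23 ≈ 150.20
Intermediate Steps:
E(o, A) = 2 - √(-3 + 2*A) (E(o, A) = 2 - √(A + (A - 3)) = 2 - √(A + (-3 + A)) = 2 - √(-3 + 2*A))
E(11 - 7, 13) - 1*(-153) = (2 - √(-3 + 2*13)) - 1*(-153) = (2 - √(-3 + 26)) + 153 = (2 - √23) + 153 = 155 - √23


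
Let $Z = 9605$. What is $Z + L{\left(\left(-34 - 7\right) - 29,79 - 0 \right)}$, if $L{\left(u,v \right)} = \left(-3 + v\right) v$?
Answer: $15609$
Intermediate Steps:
$L{\left(u,v \right)} = v \left(-3 + v\right)$
$Z + L{\left(\left(-34 - 7\right) - 29,79 - 0 \right)} = 9605 + \left(79 - 0\right) \left(-3 + \left(79 - 0\right)\right) = 9605 + \left(79 + 0\right) \left(-3 + \left(79 + 0\right)\right) = 9605 + 79 \left(-3 + 79\right) = 9605 + 79 \cdot 76 = 9605 + 6004 = 15609$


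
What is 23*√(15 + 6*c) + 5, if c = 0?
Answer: 5 + 23*√15 ≈ 94.079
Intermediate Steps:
23*√(15 + 6*c) + 5 = 23*√(15 + 6*0) + 5 = 23*√(15 + 0) + 5 = 23*√15 + 5 = 5 + 23*√15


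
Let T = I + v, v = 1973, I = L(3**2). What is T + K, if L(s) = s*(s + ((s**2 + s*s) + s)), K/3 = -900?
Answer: 893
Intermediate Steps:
K = -2700 (K = 3*(-900) = -2700)
L(s) = s*(2*s + 2*s**2) (L(s) = s*(s + ((s**2 + s**2) + s)) = s*(s + (2*s**2 + s)) = s*(s + (s + 2*s**2)) = s*(2*s + 2*s**2))
I = 1620 (I = 2*(3**2)**2*(1 + 3**2) = 2*9**2*(1 + 9) = 2*81*10 = 1620)
T = 3593 (T = 1620 + 1973 = 3593)
T + K = 3593 - 2700 = 893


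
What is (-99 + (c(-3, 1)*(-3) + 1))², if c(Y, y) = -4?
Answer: 7396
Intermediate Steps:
(-99 + (c(-3, 1)*(-3) + 1))² = (-99 + (-4*(-3) + 1))² = (-99 + (12 + 1))² = (-99 + 13)² = (-86)² = 7396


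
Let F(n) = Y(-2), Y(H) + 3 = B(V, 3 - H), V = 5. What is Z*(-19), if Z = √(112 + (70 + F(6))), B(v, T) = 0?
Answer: -19*√179 ≈ -254.20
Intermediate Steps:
Y(H) = -3 (Y(H) = -3 + 0 = -3)
F(n) = -3
Z = √179 (Z = √(112 + (70 - 3)) = √(112 + 67) = √179 ≈ 13.379)
Z*(-19) = √179*(-19) = -19*√179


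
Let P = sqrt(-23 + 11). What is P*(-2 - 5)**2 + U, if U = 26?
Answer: 26 + 98*I*sqrt(3) ≈ 26.0 + 169.74*I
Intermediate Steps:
P = 2*I*sqrt(3) (P = sqrt(-12) = 2*I*sqrt(3) ≈ 3.4641*I)
P*(-2 - 5)**2 + U = (2*I*sqrt(3))*(-2 - 5)**2 + 26 = (2*I*sqrt(3))*(-7)**2 + 26 = (2*I*sqrt(3))*49 + 26 = 98*I*sqrt(3) + 26 = 26 + 98*I*sqrt(3)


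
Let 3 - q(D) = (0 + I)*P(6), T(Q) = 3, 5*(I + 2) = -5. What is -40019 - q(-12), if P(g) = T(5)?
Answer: -40031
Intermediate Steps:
I = -3 (I = -2 + (⅕)*(-5) = -2 - 1 = -3)
P(g) = 3
q(D) = 12 (q(D) = 3 - (0 - 3)*3 = 3 - (-3)*3 = 3 - 1*(-9) = 3 + 9 = 12)
-40019 - q(-12) = -40019 - 1*12 = -40019 - 12 = -40031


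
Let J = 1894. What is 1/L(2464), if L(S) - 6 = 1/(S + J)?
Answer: 4358/26149 ≈ 0.16666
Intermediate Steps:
L(S) = 6 + 1/(1894 + S) (L(S) = 6 + 1/(S + 1894) = 6 + 1/(1894 + S))
1/L(2464) = 1/((11365 + 6*2464)/(1894 + 2464)) = 1/((11365 + 14784)/4358) = 1/((1/4358)*26149) = 1/(26149/4358) = 4358/26149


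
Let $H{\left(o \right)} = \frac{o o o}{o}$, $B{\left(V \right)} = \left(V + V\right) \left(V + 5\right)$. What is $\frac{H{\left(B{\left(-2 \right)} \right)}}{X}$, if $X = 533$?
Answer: $\frac{144}{533} \approx 0.27017$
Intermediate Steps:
$B{\left(V \right)} = 2 V \left(5 + V\right)$
$H{\left(o \right)} = o^{2}$ ($H{\left(o \right)} = \frac{o^{2} o}{o} = \frac{o^{3}}{o} = o^{2}$)
$\frac{H{\left(B{\left(-2 \right)} \right)}}{X} = \frac{\left(2 \left(-2\right) \left(5 - 2\right)\right)^{2}}{533} = \left(2 \left(-2\right) 3\right)^{2} \cdot \frac{1}{533} = \left(-12\right)^{2} \cdot \frac{1}{533} = 144 \cdot \frac{1}{533} = \frac{144}{533}$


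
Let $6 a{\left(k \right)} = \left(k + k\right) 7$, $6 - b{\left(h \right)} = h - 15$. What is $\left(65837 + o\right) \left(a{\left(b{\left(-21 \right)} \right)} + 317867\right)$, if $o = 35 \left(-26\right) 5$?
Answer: $19487120955$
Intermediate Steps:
$b{\left(h \right)} = 21 - h$ ($b{\left(h \right)} = 6 - \left(h - 15\right) = 6 - \left(-15 + h\right) = 21 - h$)
$o = -4550$ ($o = \left(-910\right) 5 = -4550$)
$a{\left(k \right)} = \frac{7 k}{3}$ ($a{\left(k \right)} = \frac{\left(k + k\right) 7}{6} = \frac{2 k 7}{6} = \frac{14 k}{6} = \frac{7 k}{3}$)
$\left(65837 + o\right) \left(a{\left(b{\left(-21 \right)} \right)} + 317867\right) = \left(65837 - 4550\right) \left(\frac{7 \left(21 - -21\right)}{3} + 317867\right) = 61287 \left(\frac{7 \left(21 + 21\right)}{3} + 317867\right) = 61287 \left(\frac{7}{3} \cdot 42 + 317867\right) = 61287 \left(98 + 317867\right) = 61287 \cdot 317965 = 19487120955$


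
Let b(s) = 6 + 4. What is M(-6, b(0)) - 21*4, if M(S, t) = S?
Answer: -90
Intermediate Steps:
b(s) = 10
M(-6, b(0)) - 21*4 = -6 - 21*4 = -6 - 84 = -90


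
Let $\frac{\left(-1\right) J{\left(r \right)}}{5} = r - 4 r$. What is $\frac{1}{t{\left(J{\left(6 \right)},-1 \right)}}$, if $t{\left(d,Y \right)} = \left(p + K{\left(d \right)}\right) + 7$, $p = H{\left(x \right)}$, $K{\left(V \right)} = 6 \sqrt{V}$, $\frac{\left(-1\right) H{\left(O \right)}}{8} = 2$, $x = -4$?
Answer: $\frac{1}{351} + \frac{2 \sqrt{10}}{351} \approx 0.020868$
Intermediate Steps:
$H{\left(O \right)} = -16$ ($H{\left(O \right)} = \left(-8\right) 2 = -16$)
$J{\left(r \right)} = 15 r$ ($J{\left(r \right)} = - 5 \left(r - 4 r\right) = - 5 \left(- 3 r\right) = 15 r$)
$p = -16$
$t{\left(d,Y \right)} = -9 + 6 \sqrt{d}$ ($t{\left(d,Y \right)} = \left(-16 + 6 \sqrt{d}\right) + 7 = -9 + 6 \sqrt{d}$)
$\frac{1}{t{\left(J{\left(6 \right)},-1 \right)}} = \frac{1}{-9 + 6 \sqrt{15 \cdot 6}} = \frac{1}{-9 + 6 \sqrt{90}} = \frac{1}{-9 + 6 \cdot 3 \sqrt{10}} = \frac{1}{-9 + 18 \sqrt{10}}$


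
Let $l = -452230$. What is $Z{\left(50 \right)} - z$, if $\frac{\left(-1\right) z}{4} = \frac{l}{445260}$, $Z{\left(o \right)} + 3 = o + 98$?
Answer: $\frac{76529}{543} \approx 140.94$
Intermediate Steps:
$Z{\left(o \right)} = 95 + o$ ($Z{\left(o \right)} = -3 + \left(o + 98\right) = -3 + \left(98 + o\right) = 95 + o$)
$z = \frac{2206}{543}$ ($z = - 4 \left(- \frac{452230}{445260}\right) = - 4 \left(\left(-452230\right) \frac{1}{445260}\right) = \left(-4\right) \left(- \frac{1103}{1086}\right) = \frac{2206}{543} \approx 4.0626$)
$Z{\left(50 \right)} - z = \left(95 + 50\right) - \frac{2206}{543} = 145 - \frac{2206}{543} = \frac{76529}{543}$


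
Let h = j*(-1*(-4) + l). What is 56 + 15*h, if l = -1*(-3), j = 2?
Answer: 266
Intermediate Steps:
l = 3
h = 14 (h = 2*(-1*(-4) + 3) = 2*(4 + 3) = 2*7 = 14)
56 + 15*h = 56 + 15*14 = 56 + 210 = 266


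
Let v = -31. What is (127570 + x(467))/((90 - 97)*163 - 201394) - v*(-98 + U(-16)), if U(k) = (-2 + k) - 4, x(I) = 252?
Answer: -753558022/202535 ≈ -3720.6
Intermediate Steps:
U(k) = -6 + k
(127570 + x(467))/((90 - 97)*163 - 201394) - v*(-98 + U(-16)) = (127570 + 252)/((90 - 97)*163 - 201394) - (-31)*(-98 + (-6 - 16)) = 127822/(-7*163 - 201394) - (-31)*(-98 - 22) = 127822/(-1141 - 201394) - (-31)*(-120) = 127822/(-202535) - 1*3720 = 127822*(-1/202535) - 3720 = -127822/202535 - 3720 = -753558022/202535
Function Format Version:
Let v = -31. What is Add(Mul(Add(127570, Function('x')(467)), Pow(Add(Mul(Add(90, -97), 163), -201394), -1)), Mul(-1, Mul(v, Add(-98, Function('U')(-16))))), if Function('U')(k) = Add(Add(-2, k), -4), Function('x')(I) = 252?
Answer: Rational(-753558022, 202535) ≈ -3720.6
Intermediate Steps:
Function('U')(k) = Add(-6, k)
Add(Mul(Add(127570, Function('x')(467)), Pow(Add(Mul(Add(90, -97), 163), -201394), -1)), Mul(-1, Mul(v, Add(-98, Function('U')(-16))))) = Add(Mul(Add(127570, 252), Pow(Add(Mul(Add(90, -97), 163), -201394), -1)), Mul(-1, Mul(-31, Add(-98, Add(-6, -16))))) = Add(Mul(127822, Pow(Add(Mul(-7, 163), -201394), -1)), Mul(-1, Mul(-31, Add(-98, -22)))) = Add(Mul(127822, Pow(Add(-1141, -201394), -1)), Mul(-1, Mul(-31, -120))) = Add(Mul(127822, Pow(-202535, -1)), Mul(-1, 3720)) = Add(Mul(127822, Rational(-1, 202535)), -3720) = Add(Rational(-127822, 202535), -3720) = Rational(-753558022, 202535)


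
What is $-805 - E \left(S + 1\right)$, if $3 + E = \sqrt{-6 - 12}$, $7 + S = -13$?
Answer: $-862 + 57 i \sqrt{2} \approx -862.0 + 80.61 i$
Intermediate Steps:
$S = -20$ ($S = -7 - 13 = -20$)
$E = -3 + 3 i \sqrt{2}$ ($E = -3 + \sqrt{-6 - 12} = -3 + \sqrt{-18} = -3 + 3 i \sqrt{2} \approx -3.0 + 4.2426 i$)
$-805 - E \left(S + 1\right) = -805 - \left(-3 + 3 i \sqrt{2}\right) \left(-20 + 1\right) = -805 - \left(-3 + 3 i \sqrt{2}\right) \left(-19\right) = -805 - \left(57 - 57 i \sqrt{2}\right) = -862 + 57 i \sqrt{2}$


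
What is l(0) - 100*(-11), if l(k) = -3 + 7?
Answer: 1104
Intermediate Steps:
l(k) = 4
l(0) - 100*(-11) = 4 - 100*(-11) = 4 + 1100 = 1104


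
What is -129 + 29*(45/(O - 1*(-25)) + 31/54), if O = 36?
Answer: -299617/3294 ≈ -90.958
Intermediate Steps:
-129 + 29*(45/(O - 1*(-25)) + 31/54) = -129 + 29*(45/(36 - 1*(-25)) + 31/54) = -129 + 29*(45/(36 + 25) + 31*(1/54)) = -129 + 29*(45/61 + 31/54) = -129 + 29*(4321/3294) = -129 + 125309/3294 = -299617/3294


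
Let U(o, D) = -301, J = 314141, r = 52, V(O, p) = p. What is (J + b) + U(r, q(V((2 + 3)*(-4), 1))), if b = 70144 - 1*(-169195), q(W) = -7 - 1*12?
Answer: 553179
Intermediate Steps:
q(W) = -19 (q(W) = -7 - 12 = -19)
b = 239339 (b = 70144 + 169195 = 239339)
(J + b) + U(r, q(V((2 + 3)*(-4), 1))) = (314141 + 239339) - 301 = 553480 - 301 = 553179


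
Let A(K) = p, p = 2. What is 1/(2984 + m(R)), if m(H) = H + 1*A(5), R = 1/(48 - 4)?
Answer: 44/131385 ≈ 0.00033489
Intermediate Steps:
A(K) = 2
R = 1/44 ≈ 0.022727
m(H) = 2 + H (m(H) = H + 1*2 = H + 2 = 2 + H)
1/(2984 + m(R)) = 1/(2984 + (2 + 1/44)) = 1/(2984 + 89/44) = 1/(131385/44) = 44/131385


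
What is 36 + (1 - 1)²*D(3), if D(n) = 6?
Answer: 36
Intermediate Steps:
36 + (1 - 1)²*D(3) = 36 + (1 - 1)²*6 = 36 + 0²*6 = 36 + 0*6 = 36 + 0 = 36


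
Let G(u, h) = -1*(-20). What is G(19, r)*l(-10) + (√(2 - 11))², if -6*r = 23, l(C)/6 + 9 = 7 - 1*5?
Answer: -849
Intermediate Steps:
l(C) = -42 (l(C) = -54 + 6*(7 - 1*5) = -54 + 6*(7 - 5) = -54 + 6*2 = -54 + 12 = -42)
r = -23/6 (r = -⅙*23 = -23/6 ≈ -3.8333)
G(u, h) = 20
G(19, r)*l(-10) + (√(2 - 11))² = 20*(-42) + (√(2 - 11))² = -840 + (√(-9))² = -840 + (3*I)² = -840 - 9 = -849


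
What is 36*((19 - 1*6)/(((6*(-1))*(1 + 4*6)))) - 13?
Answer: -403/25 ≈ -16.120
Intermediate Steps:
36*((19 - 1*6)/(((6*(-1))*(1 + 4*6)))) - 13 = 36*((19 - 6)/((-6*(1 + 24)))) - 13 = 36*(13/((-6*25))) - 13 = 36*(13/(-150)) - 13 = 36*(13*(-1/150)) - 13 = 36*(-13/150) - 13 = -78/25 - 13 = -403/25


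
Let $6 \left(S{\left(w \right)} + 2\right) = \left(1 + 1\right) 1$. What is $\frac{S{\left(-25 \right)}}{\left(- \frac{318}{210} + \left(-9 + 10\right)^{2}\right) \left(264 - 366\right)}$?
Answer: $- \frac{175}{5508} \approx -0.031772$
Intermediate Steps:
$S{\left(w \right)} = - \frac{5}{3}$ ($S{\left(w \right)} = -2 + \frac{\left(1 + 1\right) 1}{6} = -2 + \frac{2 \cdot 1}{6} = -2 + \frac{1}{6} \cdot 2 = -2 + \frac{1}{3} = - \frac{5}{3}$)
$\frac{S{\left(-25 \right)}}{\left(- \frac{318}{210} + \left(-9 + 10\right)^{2}\right) \left(264 - 366\right)} = - \frac{5}{3 \left(- \frac{318}{210} + \left(-9 + 10\right)^{2}\right) \left(264 - 366\right)} = - \frac{5}{3 \left(\left(-318\right) \frac{1}{210} + 1^{2}\right) \left(-102\right)} = - \frac{5}{3 \left(- \frac{53}{35} + 1\right) \left(-102\right)} = - \frac{5}{3 \left(\left(- \frac{18}{35}\right) \left(-102\right)\right)} = - \frac{5}{3 \cdot \frac{1836}{35}} = \left(- \frac{5}{3}\right) \frac{35}{1836} = - \frac{175}{5508}$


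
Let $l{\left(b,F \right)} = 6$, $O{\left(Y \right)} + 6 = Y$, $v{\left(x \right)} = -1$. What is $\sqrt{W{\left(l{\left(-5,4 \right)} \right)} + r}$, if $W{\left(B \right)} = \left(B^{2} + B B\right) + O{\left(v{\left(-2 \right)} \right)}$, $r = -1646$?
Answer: $i \sqrt{1581} \approx 39.762 i$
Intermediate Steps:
$O{\left(Y \right)} = -6 + Y$
$W{\left(B \right)} = -7 + 2 B^{2}$ ($W{\left(B \right)} = \left(B^{2} + B B\right) - 7 = \left(B^{2} + B^{2}\right) - 7 = 2 B^{2} - 7 = -7 + 2 B^{2}$)
$\sqrt{W{\left(l{\left(-5,4 \right)} \right)} + r} = \sqrt{\left(-7 + 2 \cdot 6^{2}\right) - 1646} = \sqrt{\left(-7 + 2 \cdot 36\right) - 1646} = \sqrt{\left(-7 + 72\right) - 1646} = \sqrt{65 - 1646} = \sqrt{-1581} = i \sqrt{1581}$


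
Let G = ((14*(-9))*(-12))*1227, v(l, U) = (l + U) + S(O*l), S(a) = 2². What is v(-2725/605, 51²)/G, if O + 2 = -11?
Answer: 78665/56120526 ≈ 0.0014017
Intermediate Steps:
O = -13 (O = -2 - 11 = -13)
S(a) = 4
v(l, U) = 4 + U + l (v(l, U) = (l + U) + 4 = (U + l) + 4 = 4 + U + l)
G = 1855224 (G = -126*(-12)*1227 = 1512*1227 = 1855224)
v(-2725/605, 51²)/G = (4 + 51² - 2725/605)/1855224 = (4 + 2601 - 2725*1/605)*(1/1855224) = (4 + 2601 - 545/121)*(1/1855224) = (314660/121)*(1/1855224) = 78665/56120526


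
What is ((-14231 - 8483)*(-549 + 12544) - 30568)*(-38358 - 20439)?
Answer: 16021300427406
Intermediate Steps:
((-14231 - 8483)*(-549 + 12544) - 30568)*(-38358 - 20439) = (-22714*11995 - 30568)*(-58797) = (-272454430 - 30568)*(-58797) = -272484998*(-58797) = 16021300427406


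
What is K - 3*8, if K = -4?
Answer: -28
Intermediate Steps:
K - 3*8 = -4 - 3*8 = -4 - 24 = -28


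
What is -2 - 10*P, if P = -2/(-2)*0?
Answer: -2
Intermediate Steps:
P = 0 (P = -2*(-½)*0 = 1*0 = 0)
-2 - 10*P = -2 - 10*0 = -2 + 0 = -2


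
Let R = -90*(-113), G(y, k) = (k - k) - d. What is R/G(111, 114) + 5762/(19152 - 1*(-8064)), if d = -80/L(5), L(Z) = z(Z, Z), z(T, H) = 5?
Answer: 4326233/6804 ≈ 635.84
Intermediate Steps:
L(Z) = 5
d = -16 (d = -80/5 = -80*1/5 = -16)
G(y, k) = 16 (G(y, k) = (k - k) - 1*(-16) = 0 + 16 = 16)
R = 10170
R/G(111, 114) + 5762/(19152 - 1*(-8064)) = 10170/16 + 5762/(19152 - 1*(-8064)) = 10170*(1/16) + 5762/(19152 + 8064) = 5085/8 + 5762/27216 = 5085/8 + 5762*(1/27216) = 5085/8 + 2881/13608 = 4326233/6804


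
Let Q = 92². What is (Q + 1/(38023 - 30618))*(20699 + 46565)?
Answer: 4215833150144/7405 ≈ 5.6932e+8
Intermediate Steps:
Q = 8464
(Q + 1/(38023 - 30618))*(20699 + 46565) = (8464 + 1/(38023 - 30618))*(20699 + 46565) = (8464 + 1/7405)*67264 = (62675921/7405)*67264 = 4215833150144/7405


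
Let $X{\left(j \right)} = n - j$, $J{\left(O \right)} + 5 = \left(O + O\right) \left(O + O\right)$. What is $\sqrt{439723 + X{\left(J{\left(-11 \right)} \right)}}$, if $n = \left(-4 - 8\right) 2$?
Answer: $2 \sqrt{109805} \approx 662.74$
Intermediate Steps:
$J{\left(O \right)} = -5 + 4 O^{2}$ ($J{\left(O \right)} = -5 + \left(O + O\right) \left(O + O\right) = -5 + 2 O 2 O = -5 + 4 O^{2}$)
$n = -24$ ($n = \left(-12\right) 2 = -24$)
$X{\left(j \right)} = -24 - j$
$\sqrt{439723 + X{\left(J{\left(-11 \right)} \right)}} = \sqrt{439723 - \left(19 + 484\right)} = \sqrt{439723 - 503} = \sqrt{439220} = 2 \sqrt{109805}$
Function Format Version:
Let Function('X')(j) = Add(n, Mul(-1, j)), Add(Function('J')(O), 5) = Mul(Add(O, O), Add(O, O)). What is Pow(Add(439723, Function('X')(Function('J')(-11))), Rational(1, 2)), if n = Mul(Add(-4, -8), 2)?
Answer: Mul(2, Pow(109805, Rational(1, 2))) ≈ 662.74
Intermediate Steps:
Function('J')(O) = Add(-5, Mul(4, Pow(O, 2))) (Function('J')(O) = Add(-5, Mul(Add(O, O), Add(O, O))) = Add(-5, Mul(Mul(2, O), Mul(2, O))) = Add(-5, Mul(4, Pow(O, 2))))
n = -24 (n = Mul(-12, 2) = -24)
Function('X')(j) = Add(-24, Mul(-1, j))
Pow(Add(439723, Function('X')(Function('J')(-11))), Rational(1, 2)) = Pow(Add(439723, Add(-24, Mul(-1, Add(-5, Mul(4, Pow(-11, 2)))))), Rational(1, 2)) = Pow(Add(439723, Add(-24, Mul(-1, Add(-5, Mul(4, 121))))), Rational(1, 2)) = Pow(Add(439723, Add(-24, Mul(-1, Add(-5, 484)))), Rational(1, 2)) = Pow(Add(439723, Add(-24, Mul(-1, 479))), Rational(1, 2)) = Pow(Add(439723, Add(-24, -479)), Rational(1, 2)) = Pow(Add(439723, -503), Rational(1, 2)) = Pow(439220, Rational(1, 2)) = Mul(2, Pow(109805, Rational(1, 2)))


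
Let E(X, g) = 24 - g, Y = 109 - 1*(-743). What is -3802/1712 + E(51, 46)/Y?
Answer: -409621/182328 ≈ -2.2466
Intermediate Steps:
Y = 852 (Y = 109 + 743 = 852)
-3802/1712 + E(51, 46)/Y = -3802/1712 + (24 - 1*46)/852 = -3802*1/1712 + (24 - 46)*(1/852) = -1901/856 - 22*1/852 = -1901/856 - 11/426 = -409621/182328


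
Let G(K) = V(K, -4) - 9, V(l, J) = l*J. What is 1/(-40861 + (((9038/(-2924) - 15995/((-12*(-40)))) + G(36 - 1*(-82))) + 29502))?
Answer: -70176/833439221 ≈ -8.4201e-5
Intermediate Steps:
V(l, J) = J*l
G(K) = -9 - 4*K (G(K) = -4*K - 9 = -9 - 4*K)
1/(-40861 + (((9038/(-2924) - 15995/((-12*(-40)))) + G(36 - 1*(-82))) + 29502)) = 1/(-40861 + (((9038/(-2924) - 15995/((-12*(-40)))) + (-9 - 4*(36 - 1*(-82)))) + 29502)) = 1/(-40861 + (((9038*(-1/2924) - 15995/480) + (-9 - 4*(36 + 82))) + 29502)) = 1/(-40861 + (((-4519/1462 - 15995*1/480) + (-9 - 4*118)) + 29502)) = 1/(-40861 + (((-4519/1462 - 3199/96) + (-9 - 472)) + 29502)) = 1/(-40861 + ((-2555381/70176 - 481) + 29502)) = 1/(-40861 + (-36310037/70176 + 29502)) = 1/(-40861 + 2034022315/70176) = 1/(-833439221/70176) = -70176/833439221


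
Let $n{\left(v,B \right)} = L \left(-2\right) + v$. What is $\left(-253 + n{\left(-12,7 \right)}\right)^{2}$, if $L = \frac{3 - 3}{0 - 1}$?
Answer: $70225$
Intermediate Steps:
$L = 0$ ($L = \frac{0}{-1} = 0 \left(-1\right) = 0$)
$n{\left(v,B \right)} = v$ ($n{\left(v,B \right)} = 0 \left(-2\right) + v = 0 + v = v$)
$\left(-253 + n{\left(-12,7 \right)}\right)^{2} = \left(-253 - 12\right)^{2} = \left(-265\right)^{2} = 70225$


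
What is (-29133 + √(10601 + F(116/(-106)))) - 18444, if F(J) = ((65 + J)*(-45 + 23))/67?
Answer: -47577 + √133409780987/3551 ≈ -47474.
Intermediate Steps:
F(J) = -1430/67 - 22*J/67 (F(J) = ((65 + J)*(-22))*(1/67) = (-1430 - 22*J)*(1/67) = -1430/67 - 22*J/67)
(-29133 + √(10601 + F(116/(-106)))) - 18444 = (-29133 + √(10601 + (-1430/67 - 2552/(67*(-106))))) - 18444 = (-29133 + √(10601 + (-1430/67 - 2552*(-1)/(67*106)))) - 18444 = (-29133 + √(10601 + (-1430/67 - 22/67*(-58/53)))) - 18444 = (-29133 + √(10601 + (-1430/67 + 1276/3551))) - 18444 = (-29133 + √(10601 - 74514/3551)) - 18444 = (-29133 + √(37569637/3551)) - 18444 = (-29133 + √133409780987/3551) - 18444 = -47577 + √133409780987/3551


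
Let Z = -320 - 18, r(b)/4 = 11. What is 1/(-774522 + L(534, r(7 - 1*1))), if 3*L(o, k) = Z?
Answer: -3/2323904 ≈ -1.2909e-6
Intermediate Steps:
r(b) = 44 (r(b) = 4*11 = 44)
Z = -338
L(o, k) = -338/3 (L(o, k) = (⅓)*(-338) = -338/3)
1/(-774522 + L(534, r(7 - 1*1))) = 1/(-774522 - 338/3) = 1/(-2323904/3) = -3/2323904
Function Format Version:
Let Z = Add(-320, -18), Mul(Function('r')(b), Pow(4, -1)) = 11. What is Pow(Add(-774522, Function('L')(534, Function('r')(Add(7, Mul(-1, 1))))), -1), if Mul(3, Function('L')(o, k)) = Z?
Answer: Rational(-3, 2323904) ≈ -1.2909e-6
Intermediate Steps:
Function('r')(b) = 44 (Function('r')(b) = Mul(4, 11) = 44)
Z = -338
Function('L')(o, k) = Rational(-338, 3) (Function('L')(o, k) = Mul(Rational(1, 3), -338) = Rational(-338, 3))
Pow(Add(-774522, Function('L')(534, Function('r')(Add(7, Mul(-1, 1))))), -1) = Pow(Add(-774522, Rational(-338, 3)), -1) = Pow(Rational(-2323904, 3), -1) = Rational(-3, 2323904)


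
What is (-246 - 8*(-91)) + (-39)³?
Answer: -58837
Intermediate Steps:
(-246 - 8*(-91)) + (-39)³ = (-246 + 728) - 59319 = 482 - 59319 = -58837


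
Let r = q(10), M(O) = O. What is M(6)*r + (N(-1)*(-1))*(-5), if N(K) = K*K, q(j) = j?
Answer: 65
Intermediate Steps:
N(K) = K**2
r = 10
M(6)*r + (N(-1)*(-1))*(-5) = 6*10 + ((-1)**2*(-1))*(-5) = 60 + (1*(-1))*(-5) = 60 - 1*(-5) = 60 + 5 = 65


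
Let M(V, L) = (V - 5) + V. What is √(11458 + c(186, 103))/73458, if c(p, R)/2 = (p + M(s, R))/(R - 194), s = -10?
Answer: √483951/477477 ≈ 0.0014570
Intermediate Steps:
M(V, L) = -5 + 2*V (M(V, L) = (-5 + V) + V = -5 + 2*V)
c(p, R) = 2*(-25 + p)/(-194 + R) (c(p, R) = 2*((p + (-5 + 2*(-10)))/(R - 194)) = 2*((p + (-5 - 20))/(-194 + R)) = 2*((p - 25)/(-194 + R)) = 2*((-25 + p)/(-194 + R)) = 2*(-25 + p)/(-194 + R))
√(11458 + c(186, 103))/73458 = √(11458 + 2*(-25 + 186)/(-194 + 103))/73458 = √(11458 + 2*161/(-91))*(1/73458) = √(11458 + 2*(-1/91)*161)*(1/73458) = √(11458 - 46/13)*(1/73458) = √(148908/13)*(1/73458) = (2*√483951/13)*(1/73458) = √483951/477477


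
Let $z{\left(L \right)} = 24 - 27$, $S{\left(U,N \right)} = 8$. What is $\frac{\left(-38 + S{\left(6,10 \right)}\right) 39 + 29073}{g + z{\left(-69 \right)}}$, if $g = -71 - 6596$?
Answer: $- \frac{27903}{6670} \approx -4.1834$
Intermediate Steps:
$z{\left(L \right)} = -3$ ($z{\left(L \right)} = 24 - 27 = -3$)
$g = -6667$ ($g = -71 - 6596 = -6667$)
$\frac{\left(-38 + S{\left(6,10 \right)}\right) 39 + 29073}{g + z{\left(-69 \right)}} = \frac{\left(-38 + 8\right) 39 + 29073}{-6667 - 3} = \frac{\left(-30\right) 39 + 29073}{-6670} = \left(-1170 + 29073\right) \left(- \frac{1}{6670}\right) = 27903 \left(- \frac{1}{6670}\right) = - \frac{27903}{6670}$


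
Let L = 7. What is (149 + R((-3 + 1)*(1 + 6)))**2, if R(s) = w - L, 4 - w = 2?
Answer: 20736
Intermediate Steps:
w = 2 (w = 4 - 1*2 = 4 - 2 = 2)
R(s) = -5 (R(s) = 2 - 1*7 = 2 - 7 = -5)
(149 + R((-3 + 1)*(1 + 6)))**2 = (149 - 5)**2 = 144**2 = 20736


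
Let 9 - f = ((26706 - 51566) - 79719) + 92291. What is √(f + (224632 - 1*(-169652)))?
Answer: √406581 ≈ 637.64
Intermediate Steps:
f = 12297 (f = 9 - (((26706 - 51566) - 79719) + 92291) = 9 - ((-24860 - 79719) + 92291) = 9 - (-104579 + 92291) = 9 - 1*(-12288) = 9 + 12288 = 12297)
√(f + (224632 - 1*(-169652))) = √(12297 + (224632 - 1*(-169652))) = √(12297 + (224632 + 169652)) = √(12297 + 394284) = √406581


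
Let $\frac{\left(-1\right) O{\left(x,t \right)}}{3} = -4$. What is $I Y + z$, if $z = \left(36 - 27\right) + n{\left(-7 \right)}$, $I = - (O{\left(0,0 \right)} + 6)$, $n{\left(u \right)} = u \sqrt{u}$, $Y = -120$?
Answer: $2169 - 7 i \sqrt{7} \approx 2169.0 - 18.52 i$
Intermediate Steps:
$O{\left(x,t \right)} = 12$ ($O{\left(x,t \right)} = \left(-3\right) \left(-4\right) = 12$)
$n{\left(u \right)} = u^{\frac{3}{2}}$
$I = -18$ ($I = - (12 + 6) = \left(-1\right) 18 = -18$)
$z = 9 - 7 i \sqrt{7}$ ($z = \left(36 - 27\right) + \left(-7\right)^{\frac{3}{2}} = 9 - 7 i \sqrt{7} \approx 9.0 - 18.52 i$)
$I Y + z = \left(-18\right) \left(-120\right) + \left(9 - 7 i \sqrt{7}\right) = 2160 + \left(9 - 7 i \sqrt{7}\right) = 2169 - 7 i \sqrt{7}$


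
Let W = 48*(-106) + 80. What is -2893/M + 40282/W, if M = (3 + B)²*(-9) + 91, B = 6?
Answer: -254813/72616 ≈ -3.5090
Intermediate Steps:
W = -5008 (W = -5088 + 80 = -5008)
M = -638 (M = (3 + 6)²*(-9) + 91 = 9²*(-9) + 91 = 81*(-9) + 91 = -729 + 91 = -638)
-2893/M + 40282/W = -2893/(-638) + 40282/(-5008) = -2893*(-1/638) + 40282*(-1/5008) = 263/58 - 20141/2504 = -254813/72616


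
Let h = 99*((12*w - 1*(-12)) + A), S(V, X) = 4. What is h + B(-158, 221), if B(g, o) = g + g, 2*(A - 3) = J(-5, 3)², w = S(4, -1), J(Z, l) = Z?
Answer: 14317/2 ≈ 7158.5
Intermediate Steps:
w = 4
A = 31/2 (A = 3 + (½)*(-5)² = 3 + (½)*25 = 3 + 25/2 = 31/2 ≈ 15.500)
B(g, o) = 2*g
h = 14949/2 (h = 99*((12*4 - 1*(-12)) + 31/2) = 99*((48 + 12) + 31/2) = 99*(60 + 31/2) = 99*(151/2) = 14949/2 ≈ 7474.5)
h + B(-158, 221) = 14949/2 + 2*(-158) = 14949/2 - 316 = 14317/2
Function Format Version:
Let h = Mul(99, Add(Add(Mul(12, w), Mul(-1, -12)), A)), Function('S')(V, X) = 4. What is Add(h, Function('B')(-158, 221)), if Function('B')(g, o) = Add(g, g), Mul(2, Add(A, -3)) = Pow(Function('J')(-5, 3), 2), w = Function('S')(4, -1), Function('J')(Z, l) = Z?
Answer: Rational(14317, 2) ≈ 7158.5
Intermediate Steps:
w = 4
A = Rational(31, 2) (A = Add(3, Mul(Rational(1, 2), Pow(-5, 2))) = Add(3, Mul(Rational(1, 2), 25)) = Add(3, Rational(25, 2)) = Rational(31, 2) ≈ 15.500)
Function('B')(g, o) = Mul(2, g)
h = Rational(14949, 2) (h = Mul(99, Add(Add(Mul(12, 4), Mul(-1, -12)), Rational(31, 2))) = Mul(99, Add(Add(48, 12), Rational(31, 2))) = Mul(99, Add(60, Rational(31, 2))) = Mul(99, Rational(151, 2)) = Rational(14949, 2) ≈ 7474.5)
Add(h, Function('B')(-158, 221)) = Add(Rational(14949, 2), Mul(2, -158)) = Add(Rational(14949, 2), -316) = Rational(14317, 2)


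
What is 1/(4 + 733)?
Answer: 1/737 ≈ 0.0013569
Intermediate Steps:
1/(4 + 733) = 1/737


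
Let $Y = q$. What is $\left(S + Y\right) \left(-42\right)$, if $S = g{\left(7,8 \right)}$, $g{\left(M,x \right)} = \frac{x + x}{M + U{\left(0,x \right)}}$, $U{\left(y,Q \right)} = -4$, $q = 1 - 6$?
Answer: $-14$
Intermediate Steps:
$q = -5$ ($q = 1 - 6 = -5$)
$g{\left(M,x \right)} = \frac{2 x}{-4 + M}$ ($g{\left(M,x \right)} = \frac{x + x}{M - 4} = \frac{2 x}{-4 + M}$)
$Y = -5$
$S = \frac{16}{3}$ ($S = 2 \cdot 8 \frac{1}{-4 + 7} = 2 \cdot 8 \cdot \frac{1}{3} = \frac{16}{3} \approx 5.3333$)
$\left(S + Y\right) \left(-42\right) = \left(\frac{16}{3} - 5\right) \left(-42\right) = \frac{1}{3} \left(-42\right) = -14$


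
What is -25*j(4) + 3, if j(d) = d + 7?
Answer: -272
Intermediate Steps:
j(d) = 7 + d
-25*j(4) + 3 = -25*(7 + 4) + 3 = -25*11 + 3 = -275 + 3 = -272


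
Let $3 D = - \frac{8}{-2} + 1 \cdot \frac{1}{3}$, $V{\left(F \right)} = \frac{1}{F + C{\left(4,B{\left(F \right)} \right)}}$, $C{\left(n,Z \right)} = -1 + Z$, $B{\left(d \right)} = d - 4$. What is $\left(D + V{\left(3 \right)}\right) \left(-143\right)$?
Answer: $- \frac{3146}{9} \approx -349.56$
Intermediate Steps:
$B{\left(d \right)} = -4 + d$ ($B{\left(d \right)} = d - 4 = -4 + d$)
$V{\left(F \right)} = \frac{1}{-5 + 2 F}$ ($V{\left(F \right)} = \frac{1}{F + \left(-1 + \left(-4 + F\right)\right)} = \frac{1}{F + \left(-5 + F\right)} = \frac{1}{-5 + 2 F}$)
$D = \frac{13}{9}$ ($D = \frac{- \frac{8}{-2} + 1 \cdot \frac{1}{3}}{3} = \frac{\left(-8\right) \left(- \frac{1}{2}\right) + 1 \cdot \frac{1}{3}}{3} = \frac{4 + \frac{1}{3}}{3} = \frac{1}{3} \cdot \frac{13}{3} = \frac{13}{9} \approx 1.4444$)
$\left(D + V{\left(3 \right)}\right) \left(-143\right) = \left(\frac{13}{9} + \frac{1}{-5 + 2 \cdot 3}\right) \left(-143\right) = \left(\frac{13}{9} + \frac{1}{-5 + 6}\right) \left(-143\right) = \left(\frac{13}{9} + 1^{-1}\right) \left(-143\right) = \left(\frac{13}{9} + 1\right) \left(-143\right) = \frac{22}{9} \left(-143\right) = - \frac{3146}{9}$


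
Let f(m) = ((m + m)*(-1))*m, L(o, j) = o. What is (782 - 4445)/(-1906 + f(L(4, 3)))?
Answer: 1221/646 ≈ 1.8901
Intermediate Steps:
f(m) = -2*m**2 (f(m) = ((2*m)*(-1))*m = (-2*m)*m = -2*m**2)
(782 - 4445)/(-1906 + f(L(4, 3))) = (782 - 4445)/(-1906 - 2*4**2) = -3663/(-1906 - 2*16) = -3663/(-1906 - 32) = -3663/(-1938) = -3663*(-1/1938) = 1221/646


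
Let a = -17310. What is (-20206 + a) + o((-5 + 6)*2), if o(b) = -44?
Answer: -37560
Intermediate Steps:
(-20206 + a) + o((-5 + 6)*2) = (-20206 - 17310) - 44 = -37516 - 44 = -37560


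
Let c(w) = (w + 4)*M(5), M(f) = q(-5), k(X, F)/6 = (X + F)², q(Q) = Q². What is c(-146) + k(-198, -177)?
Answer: 840200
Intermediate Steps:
k(X, F) = 6*(F + X)² (k(X, F) = 6*(X + F)² = 6*(F + X)²)
M(f) = 25 (M(f) = (-5)² = 25)
c(w) = 100 + 25*w (c(w) = (w + 4)*25 = (4 + w)*25 = 100 + 25*w)
c(-146) + k(-198, -177) = (100 + 25*(-146)) + 6*(-177 - 198)² = (100 - 3650) + 6*(-375)² = -3550 + 6*140625 = -3550 + 843750 = 840200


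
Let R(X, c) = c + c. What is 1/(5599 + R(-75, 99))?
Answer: 1/5797 ≈ 0.00017250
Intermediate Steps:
R(X, c) = 2*c
1/(5599 + R(-75, 99)) = 1/(5599 + 2*99) = 1/(5599 + 198) = 1/5797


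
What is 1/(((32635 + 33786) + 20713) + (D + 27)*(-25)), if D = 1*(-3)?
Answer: 1/86534 ≈ 1.1556e-5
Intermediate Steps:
D = -3
1/(((32635 + 33786) + 20713) + (D + 27)*(-25)) = 1/(((32635 + 33786) + 20713) + (-3 + 27)*(-25)) = 1/((66421 + 20713) + 24*(-25)) = 1/(87134 - 600) = 1/86534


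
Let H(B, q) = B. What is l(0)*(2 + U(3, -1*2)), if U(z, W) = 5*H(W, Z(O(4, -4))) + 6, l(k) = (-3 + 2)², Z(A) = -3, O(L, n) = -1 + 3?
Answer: -2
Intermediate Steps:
O(L, n) = 2
l(k) = 1 (l(k) = (-1)² = 1)
U(z, W) = 6 + 5*W (U(z, W) = 5*W + 6 = 6 + 5*W)
l(0)*(2 + U(3, -1*2)) = 1*(2 + (6 + 5*(-1*2))) = 1*(2 + (6 + 5*(-2))) = 1*(2 + (6 - 10)) = 1*(2 - 4) = 1*(-2) = -2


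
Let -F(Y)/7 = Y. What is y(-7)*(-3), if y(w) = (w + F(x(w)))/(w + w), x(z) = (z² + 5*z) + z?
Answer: -12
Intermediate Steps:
x(z) = z² + 6*z
F(Y) = -7*Y
y(w) = (w - 7*w*(6 + w))/(2*w) (y(w) = (w - 7*w*(6 + w))/(w + w) = (w - 7*w*(6 + w))/((2*w)) = (w - 7*w*(6 + w))*(1/(2*w)) = (w - 7*w*(6 + w))/(2*w))
y(-7)*(-3) = (-41/2 - 7/2*(-7))*(-3) = (-41/2 + 49/2)*(-3) = 4*(-3) = -12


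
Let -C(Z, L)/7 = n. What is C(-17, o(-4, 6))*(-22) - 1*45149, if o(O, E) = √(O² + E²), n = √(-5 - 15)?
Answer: -45149 + 308*I*√5 ≈ -45149.0 + 688.71*I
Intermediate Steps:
n = 2*I*√5 (n = √(-20) = 2*I*√5 ≈ 4.4721*I)
o(O, E) = √(E² + O²)
C(Z, L) = -14*I*√5
C(-17, o(-4, 6))*(-22) - 1*45149 = -14*I*√5*(-22) - 1*45149 = 308*I*√5 - 45149 = -45149 + 308*I*√5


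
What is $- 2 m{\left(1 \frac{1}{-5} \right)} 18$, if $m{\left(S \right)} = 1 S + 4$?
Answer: $- \frac{684}{5} \approx -136.8$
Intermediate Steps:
$m{\left(S \right)} = 4 + S$ ($m{\left(S \right)} = S + 4 = 4 + S$)
$- 2 m{\left(1 \frac{1}{-5} \right)} 18 = - 2 \left(4 + 1 \frac{1}{-5}\right) 18 = - 2 \left(4 + 1 \left(- \frac{1}{5}\right)\right) 18 = - 2 \left(4 - \frac{1}{5}\right) 18 = \left(-2\right) \frac{19}{5} \cdot 18 = \left(- \frac{38}{5}\right) 18 = - \frac{684}{5}$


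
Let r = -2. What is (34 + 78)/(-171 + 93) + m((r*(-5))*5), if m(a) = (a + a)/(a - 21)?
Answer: 2276/1131 ≈ 2.0124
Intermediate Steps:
m(a) = 2*a/(-21 + a) (m(a) = (2*a)/(-21 + a) = 2*a/(-21 + a))
(34 + 78)/(-171 + 93) + m((r*(-5))*5) = (34 + 78)/(-171 + 93) + 2*(-2*(-5)*5)/(-21 - 2*(-5)*5) = 112/(-78) + 2*(10*5)/(-21 + 10*5) = 112*(-1/78) + 2*50/(-21 + 50) = -56/39 + 2*50/29 = -56/39 + 2*50*(1/29) = -56/39 + 100/29 = 2276/1131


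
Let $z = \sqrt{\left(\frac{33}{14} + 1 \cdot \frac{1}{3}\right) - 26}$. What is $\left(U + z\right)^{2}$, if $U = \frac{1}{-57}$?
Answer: $\frac{\left(14 - 19 i \sqrt{41118}\right)^{2}}{636804} \approx -23.309 - 0.1694 i$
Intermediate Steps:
$U = - \frac{1}{57} \approx -0.017544$
$z = \frac{i \sqrt{41118}}{42}$ ($z = \sqrt{\left(33 \cdot \frac{1}{14} + 1 \cdot \frac{1}{3}\right) - 26} = \sqrt{\left(\frac{33}{14} + \frac{1}{3}\right) - 26} = \sqrt{\frac{113}{42} - 26} = \sqrt{- \frac{979}{42}} = \frac{i \sqrt{41118}}{42} \approx 4.828 i$)
$\left(U + z\right)^{2} = \left(- \frac{1}{57} + \frac{i \sqrt{41118}}{42}\right)^{2}$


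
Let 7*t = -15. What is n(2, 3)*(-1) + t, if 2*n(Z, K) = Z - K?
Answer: -23/14 ≈ -1.6429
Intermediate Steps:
t = -15/7 (t = (⅐)*(-15) = -15/7 ≈ -2.1429)
n(Z, K) = Z/2 - K/2 (n(Z, K) = (Z - K)/2 = Z/2 - K/2)
n(2, 3)*(-1) + t = ((½)*2 - ½*3)*(-1) - 15/7 = (1 - 3/2)*(-1) - 15/7 = -½*(-1) - 15/7 = ½ - 15/7 = -23/14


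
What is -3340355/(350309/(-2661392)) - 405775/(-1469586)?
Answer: 13064610973615132235/514809202074 ≈ 2.5378e+7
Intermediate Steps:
-3340355/(350309/(-2661392)) - 405775/(-1469586) = -3340355/(350309*(-1/2661392)) - 405775*(-1/1469586) = -3340355/(-350309/2661392) + 405775/1469586 = -3340355*(-2661392/350309) + 405775/1469586 = 8889994074160/350309 + 405775/1469586 = 13064610973615132235/514809202074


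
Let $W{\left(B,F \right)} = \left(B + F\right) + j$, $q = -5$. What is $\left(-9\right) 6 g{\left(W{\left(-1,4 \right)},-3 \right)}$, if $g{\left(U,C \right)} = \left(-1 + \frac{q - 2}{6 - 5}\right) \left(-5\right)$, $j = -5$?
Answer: $-2160$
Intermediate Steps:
$W{\left(B,F \right)} = -5 + B + F$ ($W{\left(B,F \right)} = \left(B + F\right) - 5 = -5 + B + F$)
$g{\left(U,C \right)} = 40$ ($g{\left(U,C \right)} = \left(-1 + \frac{-5 - 2}{6 - 5}\right) \left(-5\right) = \left(-1 - \frac{7}{1}\right) \left(-5\right) = \left(-1 - 7\right) \left(-5\right) = \left(-8\right) \left(-5\right) = 40$)
$\left(-9\right) 6 g{\left(W{\left(-1,4 \right)},-3 \right)} = \left(-9\right) 6 \cdot 40 = \left(-54\right) 40 = -2160$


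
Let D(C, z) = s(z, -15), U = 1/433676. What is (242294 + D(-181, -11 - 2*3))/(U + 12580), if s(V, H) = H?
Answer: 105070587604/5455644081 ≈ 19.259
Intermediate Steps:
U = 1/433676 ≈ 2.3059e-6
D(C, z) = -15
(242294 + D(-181, -11 - 2*3))/(U + 12580) = (242294 - 15)/(1/433676 + 12580) = 242279/(5455644081/433676) = 242279*(433676/5455644081) = 105070587604/5455644081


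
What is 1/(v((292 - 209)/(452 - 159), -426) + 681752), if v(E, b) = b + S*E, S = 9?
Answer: 293/199629265 ≈ 1.4677e-6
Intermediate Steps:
v(E, b) = b + 9*E
1/(v((292 - 209)/(452 - 159), -426) + 681752) = 1/((-426 + 9*((292 - 209)/(452 - 159))) + 681752) = 1/((-426 + 9*(83/293)) + 681752) = 1/((-426 + 747/293) + 681752) = 1/(-124071/293 + 681752) = 1/(199629265/293) = 293/199629265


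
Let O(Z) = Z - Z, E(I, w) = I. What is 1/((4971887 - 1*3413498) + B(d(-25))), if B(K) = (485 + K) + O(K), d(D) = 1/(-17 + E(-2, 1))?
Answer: 19/29618605 ≈ 6.4149e-7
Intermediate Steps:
O(Z) = 0
d(D) = -1/19 (d(D) = 1/(-17 - 2) = 1/(-19) = -1/19)
B(K) = 485 + K (B(K) = (485 + K) + 0 = 485 + K)
1/((4971887 - 1*3413498) + B(d(-25))) = 1/((4971887 - 1*3413498) + (485 - 1/19)) = 1/((4971887 - 3413498) + 9214/19) = 1/(1558389 + 9214/19) = 1/(29618605/19) = 19/29618605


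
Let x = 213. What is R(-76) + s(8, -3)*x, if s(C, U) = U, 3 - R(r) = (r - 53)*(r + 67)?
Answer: -1797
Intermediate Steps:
R(r) = 3 - (-53 + r)*(67 + r) (R(r) = 3 - (r - 53)*(r + 67) = 3 - (-53 + r)*(67 + r))
R(-76) + s(8, -3)*x = (3554 - 1*(-76)² - 14*(-76)) - 3*213 = (3554 - 1*5776 + 1064) - 639 = (3554 - 5776 + 1064) - 639 = -1158 - 639 = -1797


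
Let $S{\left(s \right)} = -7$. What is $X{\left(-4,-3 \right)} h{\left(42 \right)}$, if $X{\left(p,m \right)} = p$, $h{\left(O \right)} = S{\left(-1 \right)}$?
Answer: $28$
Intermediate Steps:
$h{\left(O \right)} = -7$
$X{\left(-4,-3 \right)} h{\left(42 \right)} = \left(-4\right) \left(-7\right) = 28$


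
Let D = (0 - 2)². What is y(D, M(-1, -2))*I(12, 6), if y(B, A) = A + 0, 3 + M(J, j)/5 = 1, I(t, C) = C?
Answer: -60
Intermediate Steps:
M(J, j) = -10 (M(J, j) = -15 + 5*1 = -15 + 5 = -10)
D = 4 (D = (-2)² = 4)
y(B, A) = A
y(D, M(-1, -2))*I(12, 6) = -10*6 = -60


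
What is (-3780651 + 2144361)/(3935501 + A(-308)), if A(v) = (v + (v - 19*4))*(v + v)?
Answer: -1636290/4361773 ≈ -0.37514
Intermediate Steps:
A(v) = 2*v*(-76 + 2*v) (A(v) = (v + (v - 76))*(2*v) = (v + (-76 + v))*(2*v) = (-76 + 2*v)*(2*v) = 2*v*(-76 + 2*v))
(-3780651 + 2144361)/(3935501 + A(-308)) = (-3780651 + 2144361)/(3935501 + 4*(-308)*(-38 - 308)) = -1636290/(3935501 + 4*(-308)*(-346)) = -1636290/(3935501 + 426272) = -1636290/4361773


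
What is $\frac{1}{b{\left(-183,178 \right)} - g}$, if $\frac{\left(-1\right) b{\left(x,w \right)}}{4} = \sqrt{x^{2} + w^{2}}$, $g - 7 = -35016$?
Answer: $\frac{35009}{1224587313} + \frac{4 \sqrt{65173}}{1224587313} \approx 2.9422 \cdot 10^{-5}$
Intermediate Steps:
$g = -35009$ ($g = 7 - 35016 = -35009$)
$b{\left(x,w \right)} = - 4 \sqrt{w^{2} + x^{2}}$ ($b{\left(x,w \right)} = - 4 \sqrt{x^{2} + w^{2}} = - 4 \sqrt{w^{2} + x^{2}}$)
$\frac{1}{b{\left(-183,178 \right)} - g} = \frac{1}{- 4 \sqrt{178^{2} + \left(-183\right)^{2}} - -35009} = \frac{1}{- 4 \sqrt{31684 + 33489} + 35009} = \frac{1}{- 4 \sqrt{65173} + 35009} = \frac{1}{35009 - 4 \sqrt{65173}}$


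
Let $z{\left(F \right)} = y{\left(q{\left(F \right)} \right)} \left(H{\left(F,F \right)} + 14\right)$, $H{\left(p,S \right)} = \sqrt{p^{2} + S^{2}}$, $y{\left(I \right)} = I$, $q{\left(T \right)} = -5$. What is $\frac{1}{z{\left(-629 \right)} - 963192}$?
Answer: $- \frac{481631}{463926949297} + \frac{3145 \sqrt{2}}{927853898594} \approx -1.0334 \cdot 10^{-6}$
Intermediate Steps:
$H{\left(p,S \right)} = \sqrt{S^{2} + p^{2}}$
$z{\left(F \right)} = -70 - 5 \sqrt{2} \sqrt{F^{2}}$ ($z{\left(F \right)} = - 5 \left(\sqrt{F^{2} + F^{2}} + 14\right) = - 5 \left(\sqrt{2 F^{2}} + 14\right) = - 5 \left(\sqrt{2} \sqrt{F^{2}} + 14\right) = - 5 \left(14 + \sqrt{2} \sqrt{F^{2}}\right) = -70 - 5 \sqrt{2} \sqrt{F^{2}}$)
$\frac{1}{z{\left(-629 \right)} - 963192} = \frac{1}{\left(-70 - 5 \sqrt{2} \sqrt{\left(-629\right)^{2}}\right) - 963192} = \frac{1}{\left(-70 - 5 \sqrt{2} \sqrt{395641}\right) - 963192} = \frac{1}{\left(-70 - 5 \sqrt{2} \cdot 629\right) - 963192} = \frac{1}{\left(-70 - 3145 \sqrt{2}\right) - 963192} = \frac{1}{-963262 - 3145 \sqrt{2}}$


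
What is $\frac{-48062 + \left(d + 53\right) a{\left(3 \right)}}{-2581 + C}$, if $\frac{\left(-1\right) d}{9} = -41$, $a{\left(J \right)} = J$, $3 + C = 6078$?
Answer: $- \frac{23398}{1747} \approx -13.393$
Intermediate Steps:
$C = 6075$ ($C = -3 + 6078 = 6075$)
$d = 369$ ($d = \left(-9\right) \left(-41\right) = 369$)
$\frac{-48062 + \left(d + 53\right) a{\left(3 \right)}}{-2581 + C} = \frac{-48062 + \left(369 + 53\right) 3}{-2581 + 6075} = \frac{-48062 + 422 \cdot 3}{3494} = \left(-48062 + 1266\right) \frac{1}{3494} = \left(-46796\right) \frac{1}{3494} = - \frac{23398}{1747}$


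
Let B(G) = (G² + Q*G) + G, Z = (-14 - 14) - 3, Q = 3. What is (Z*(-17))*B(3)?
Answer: 11067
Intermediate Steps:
Z = -31 (Z = -28 - 3 = -31)
B(G) = G² + 4*G (B(G) = (G² + 3*G) + G = G² + 4*G)
(Z*(-17))*B(3) = (-31*(-17))*(3*(4 + 3)) = 527*(3*7) = 527*21 = 11067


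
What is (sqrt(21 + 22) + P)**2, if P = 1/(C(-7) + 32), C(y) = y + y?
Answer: 13933/324 + sqrt(43)/9 ≈ 43.732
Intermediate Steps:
C(y) = 2*y
P = 1/18 (P = 1/(2*(-7) + 32) = 1/(-14 + 32) = 1/18 ≈ 0.055556)
(sqrt(21 + 22) + P)**2 = (sqrt(21 + 22) + 1/18)**2 = (sqrt(43) + 1/18)**2 = (1/18 + sqrt(43))**2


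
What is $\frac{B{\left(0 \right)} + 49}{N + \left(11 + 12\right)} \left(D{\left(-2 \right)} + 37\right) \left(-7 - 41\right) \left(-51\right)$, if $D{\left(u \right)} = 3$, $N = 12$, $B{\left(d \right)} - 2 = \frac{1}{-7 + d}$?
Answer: $\frac{6971904}{49} \approx 1.4228 \cdot 10^{5}$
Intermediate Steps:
$B{\left(d \right)} = 2 + \frac{1}{-7 + d}$
$\frac{B{\left(0 \right)} + 49}{N + \left(11 + 12\right)} \left(D{\left(-2 \right)} + 37\right) \left(-7 - 41\right) \left(-51\right) = \frac{\frac{-13 + 2 \cdot 0}{-7 + 0} + 49}{12 + \left(11 + 12\right)} \left(3 + 37\right) \left(-7 - 41\right) \left(-51\right) = \frac{\frac{-13 + 0}{-7} + 49}{12 + 23} \cdot 40 \left(-48\right) \left(-51\right) = \frac{\left(- \frac{1}{7}\right) \left(-13\right) + 49}{35} \left(-1920\right) \left(-51\right) = \left(\frac{13}{7} + 49\right) \frac{1}{35} \left(-1920\right) \left(-51\right) = \frac{356}{7} \cdot \frac{1}{35} \left(-1920\right) \left(-51\right) = \frac{356}{245} \left(-1920\right) \left(-51\right) = \left(- \frac{136704}{49}\right) \left(-51\right) = \frac{6971904}{49}$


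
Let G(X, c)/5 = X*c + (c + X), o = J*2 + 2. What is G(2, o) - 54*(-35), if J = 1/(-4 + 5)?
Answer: 1960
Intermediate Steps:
J = 1 (J = 1/1 = 1)
o = 4 (o = 1*2 + 2 = 2 + 2 = 4)
G(X, c) = 5*X + 5*c + 5*X*c (G(X, c) = 5*(X*c + (c + X)) = 5*(X*c + (X + c)) = 5*(X + c + X*c) = 5*X + 5*c + 5*X*c)
G(2, o) - 54*(-35) = (5*2 + 5*4 + 5*2*4) - 54*(-35) = (10 + 20 + 40) + 1890 = 70 + 1890 = 1960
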